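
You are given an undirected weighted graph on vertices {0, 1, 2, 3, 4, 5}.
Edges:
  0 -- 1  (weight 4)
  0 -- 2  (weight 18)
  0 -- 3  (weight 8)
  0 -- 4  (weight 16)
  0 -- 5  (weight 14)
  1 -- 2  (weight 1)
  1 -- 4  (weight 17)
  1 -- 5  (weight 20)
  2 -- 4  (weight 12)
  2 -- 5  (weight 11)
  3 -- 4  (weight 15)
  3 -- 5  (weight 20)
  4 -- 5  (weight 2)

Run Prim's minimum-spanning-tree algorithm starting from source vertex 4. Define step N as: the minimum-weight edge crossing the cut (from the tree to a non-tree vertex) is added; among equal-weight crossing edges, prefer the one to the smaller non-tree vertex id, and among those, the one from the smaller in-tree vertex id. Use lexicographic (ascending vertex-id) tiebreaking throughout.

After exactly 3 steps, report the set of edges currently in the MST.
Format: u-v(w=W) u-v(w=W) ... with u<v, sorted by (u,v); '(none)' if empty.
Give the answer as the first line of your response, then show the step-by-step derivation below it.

1-2(w=1) 2-5(w=11) 4-5(w=2)

step 1: add edge 4-5 (w=2); MST = {4-5(w=2)}
step 2: add edge 2-5 (w=11); MST = {2-5(w=11) 4-5(w=2)}
step 3: add edge 1-2 (w=1); MST = {1-2(w=1) 2-5(w=11) 4-5(w=2)}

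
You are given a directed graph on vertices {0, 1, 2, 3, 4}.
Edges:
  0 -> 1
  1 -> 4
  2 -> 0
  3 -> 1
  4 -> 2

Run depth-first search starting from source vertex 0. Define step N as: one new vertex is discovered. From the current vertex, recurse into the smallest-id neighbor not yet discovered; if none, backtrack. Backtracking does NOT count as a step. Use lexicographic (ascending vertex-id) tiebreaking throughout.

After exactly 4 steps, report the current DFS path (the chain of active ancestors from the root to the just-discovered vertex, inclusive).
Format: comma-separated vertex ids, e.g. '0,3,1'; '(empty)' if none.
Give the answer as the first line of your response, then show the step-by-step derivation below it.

0,1,4,2

step 1: discover 0; path=0; order=0
step 2: discover 1; path=0>1; order=0,1
step 3: discover 4; path=0>1>4; order=0,1,4
step 4: discover 2; path=0>1>4>2; order=0,1,4,2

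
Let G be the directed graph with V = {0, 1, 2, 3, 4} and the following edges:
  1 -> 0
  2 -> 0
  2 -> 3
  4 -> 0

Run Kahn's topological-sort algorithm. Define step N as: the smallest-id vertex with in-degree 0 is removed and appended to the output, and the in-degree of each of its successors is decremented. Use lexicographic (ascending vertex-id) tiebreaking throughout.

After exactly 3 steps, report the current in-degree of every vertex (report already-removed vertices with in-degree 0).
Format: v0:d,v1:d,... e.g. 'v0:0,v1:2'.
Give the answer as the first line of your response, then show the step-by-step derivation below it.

v0:1,v1:0,v2:0,v3:0,v4:0

step 1: output 1; order=[1]; indeg=(2,0,0,1,0)
step 2: output 2; order=[1,2]; indeg=(1,0,0,0,0)
step 3: output 3; order=[1,2,3]; indeg=(1,0,0,0,0)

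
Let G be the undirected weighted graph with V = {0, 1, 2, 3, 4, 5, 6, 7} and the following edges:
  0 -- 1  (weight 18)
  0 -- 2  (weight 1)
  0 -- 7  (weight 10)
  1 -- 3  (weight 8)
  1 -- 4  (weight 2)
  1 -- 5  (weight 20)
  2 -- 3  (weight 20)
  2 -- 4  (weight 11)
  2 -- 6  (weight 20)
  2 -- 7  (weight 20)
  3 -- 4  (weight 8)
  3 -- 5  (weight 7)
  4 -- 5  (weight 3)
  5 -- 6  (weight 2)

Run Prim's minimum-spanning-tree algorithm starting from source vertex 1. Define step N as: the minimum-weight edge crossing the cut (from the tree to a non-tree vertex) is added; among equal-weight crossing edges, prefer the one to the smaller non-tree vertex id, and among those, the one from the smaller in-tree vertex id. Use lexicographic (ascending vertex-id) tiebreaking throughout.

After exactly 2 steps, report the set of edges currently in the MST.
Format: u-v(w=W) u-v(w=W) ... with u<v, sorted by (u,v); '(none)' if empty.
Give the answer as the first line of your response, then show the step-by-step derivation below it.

1-4(w=2) 4-5(w=3)

step 1: add edge 1-4 (w=2); MST = {1-4(w=2)}
step 2: add edge 4-5 (w=3); MST = {1-4(w=2) 4-5(w=3)}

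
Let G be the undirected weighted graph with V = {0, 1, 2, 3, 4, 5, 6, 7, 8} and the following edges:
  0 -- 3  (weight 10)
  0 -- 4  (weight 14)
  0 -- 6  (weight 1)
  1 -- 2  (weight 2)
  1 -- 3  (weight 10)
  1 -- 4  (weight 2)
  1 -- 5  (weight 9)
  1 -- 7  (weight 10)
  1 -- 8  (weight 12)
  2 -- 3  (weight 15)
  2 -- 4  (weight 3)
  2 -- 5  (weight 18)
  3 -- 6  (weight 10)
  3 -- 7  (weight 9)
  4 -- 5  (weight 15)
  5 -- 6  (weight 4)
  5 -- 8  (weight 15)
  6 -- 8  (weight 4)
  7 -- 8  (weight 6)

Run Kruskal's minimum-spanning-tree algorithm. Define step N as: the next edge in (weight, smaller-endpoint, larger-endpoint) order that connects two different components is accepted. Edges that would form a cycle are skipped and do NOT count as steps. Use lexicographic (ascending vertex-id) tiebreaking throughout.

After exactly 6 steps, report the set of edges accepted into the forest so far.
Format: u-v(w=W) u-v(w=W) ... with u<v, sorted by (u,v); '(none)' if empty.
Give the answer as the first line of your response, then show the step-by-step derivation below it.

0-6(w=1) 1-2(w=2) 1-4(w=2) 5-6(w=4) 6-8(w=4) 7-8(w=6)

step 1: add edge 0-6 (w=1); MST = {0-6(w=1)}
step 2: add edge 1-2 (w=2); MST = {0-6(w=1) 1-2(w=2)}
step 3: add edge 1-4 (w=2); MST = {0-6(w=1) 1-2(w=2) 1-4(w=2)}
step 4: add edge 5-6 (w=4); MST = {0-6(w=1) 1-2(w=2) 1-4(w=2) 5-6(w=4)}
step 5: add edge 6-8 (w=4); MST = {0-6(w=1) 1-2(w=2) 1-4(w=2) 5-6(w=4) 6-8(w=4)}
step 6: add edge 7-8 (w=6); MST = {0-6(w=1) 1-2(w=2) 1-4(w=2) 5-6(w=4) 6-8(w=4) 7-8(w=6)}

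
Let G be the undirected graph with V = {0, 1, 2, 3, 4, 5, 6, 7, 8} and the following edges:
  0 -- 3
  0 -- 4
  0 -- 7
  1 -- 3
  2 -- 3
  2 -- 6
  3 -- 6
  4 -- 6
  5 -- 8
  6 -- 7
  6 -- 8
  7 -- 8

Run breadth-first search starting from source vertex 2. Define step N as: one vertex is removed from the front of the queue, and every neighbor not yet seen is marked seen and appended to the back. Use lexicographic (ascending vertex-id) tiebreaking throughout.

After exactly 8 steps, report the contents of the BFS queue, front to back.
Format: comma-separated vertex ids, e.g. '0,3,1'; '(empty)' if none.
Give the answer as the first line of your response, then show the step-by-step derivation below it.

5

step 1: dequeue 2; queue=[3,6]; order=2
step 2: dequeue 3; queue=[6,0,1]; order=2,3
step 3: dequeue 6; queue=[0,1,4,7,8]; order=2,3,6
step 4: dequeue 0; queue=[1,4,7,8]; order=2,3,6,0
step 5: dequeue 1; queue=[4,7,8]; order=2,3,6,0,1
step 6: dequeue 4; queue=[7,8]; order=2,3,6,0,1,4
step 7: dequeue 7; queue=[8]; order=2,3,6,0,1,4,7
step 8: dequeue 8; queue=[5]; order=2,3,6,0,1,4,7,8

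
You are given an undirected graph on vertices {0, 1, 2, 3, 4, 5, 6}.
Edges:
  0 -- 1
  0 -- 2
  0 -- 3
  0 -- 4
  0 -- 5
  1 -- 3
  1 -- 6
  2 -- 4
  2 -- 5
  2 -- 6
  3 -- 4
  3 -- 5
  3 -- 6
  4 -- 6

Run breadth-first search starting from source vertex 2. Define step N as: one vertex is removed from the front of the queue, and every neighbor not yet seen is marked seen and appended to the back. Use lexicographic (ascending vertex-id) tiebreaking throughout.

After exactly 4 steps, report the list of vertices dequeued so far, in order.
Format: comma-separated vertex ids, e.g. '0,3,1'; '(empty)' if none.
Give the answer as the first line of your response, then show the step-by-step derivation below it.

2,0,4,5

step 1: dequeue 2; queue=[0,4,5,6]; order=2
step 2: dequeue 0; queue=[4,5,6,1,3]; order=2,0
step 3: dequeue 4; queue=[5,6,1,3]; order=2,0,4
step 4: dequeue 5; queue=[6,1,3]; order=2,0,4,5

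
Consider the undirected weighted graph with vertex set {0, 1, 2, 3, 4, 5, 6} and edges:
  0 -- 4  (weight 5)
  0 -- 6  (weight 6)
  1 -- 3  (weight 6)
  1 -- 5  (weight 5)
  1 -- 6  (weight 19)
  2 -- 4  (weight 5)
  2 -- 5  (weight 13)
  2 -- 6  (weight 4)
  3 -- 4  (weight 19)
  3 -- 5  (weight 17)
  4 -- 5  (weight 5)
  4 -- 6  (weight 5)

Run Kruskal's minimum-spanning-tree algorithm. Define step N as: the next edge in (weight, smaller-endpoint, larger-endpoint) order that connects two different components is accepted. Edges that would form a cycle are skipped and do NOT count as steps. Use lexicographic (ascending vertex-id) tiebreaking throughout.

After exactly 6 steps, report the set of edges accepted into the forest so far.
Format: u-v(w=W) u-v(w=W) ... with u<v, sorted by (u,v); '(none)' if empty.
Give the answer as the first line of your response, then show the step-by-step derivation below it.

0-4(w=5) 1-3(w=6) 1-5(w=5) 2-4(w=5) 2-6(w=4) 4-5(w=5)

step 1: add edge 2-6 (w=4); MST = {2-6(w=4)}
step 2: add edge 0-4 (w=5); MST = {0-4(w=5) 2-6(w=4)}
step 3: add edge 1-5 (w=5); MST = {0-4(w=5) 1-5(w=5) 2-6(w=4)}
step 4: add edge 2-4 (w=5); MST = {0-4(w=5) 1-5(w=5) 2-4(w=5) 2-6(w=4)}
step 5: add edge 4-5 (w=5); MST = {0-4(w=5) 1-5(w=5) 2-4(w=5) 2-6(w=4) 4-5(w=5)}
step 6: add edge 1-3 (w=6); MST = {0-4(w=5) 1-3(w=6) 1-5(w=5) 2-4(w=5) 2-6(w=4) 4-5(w=5)}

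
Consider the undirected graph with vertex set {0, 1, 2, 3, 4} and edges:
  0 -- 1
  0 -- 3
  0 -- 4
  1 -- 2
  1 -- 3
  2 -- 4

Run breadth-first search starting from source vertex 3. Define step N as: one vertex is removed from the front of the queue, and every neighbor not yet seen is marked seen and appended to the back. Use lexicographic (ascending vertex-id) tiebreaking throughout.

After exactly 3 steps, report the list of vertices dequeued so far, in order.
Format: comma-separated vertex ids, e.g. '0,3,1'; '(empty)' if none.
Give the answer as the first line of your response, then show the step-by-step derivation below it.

3,0,1

step 1: dequeue 3; queue=[0,1]; order=3
step 2: dequeue 0; queue=[1,4]; order=3,0
step 3: dequeue 1; queue=[4,2]; order=3,0,1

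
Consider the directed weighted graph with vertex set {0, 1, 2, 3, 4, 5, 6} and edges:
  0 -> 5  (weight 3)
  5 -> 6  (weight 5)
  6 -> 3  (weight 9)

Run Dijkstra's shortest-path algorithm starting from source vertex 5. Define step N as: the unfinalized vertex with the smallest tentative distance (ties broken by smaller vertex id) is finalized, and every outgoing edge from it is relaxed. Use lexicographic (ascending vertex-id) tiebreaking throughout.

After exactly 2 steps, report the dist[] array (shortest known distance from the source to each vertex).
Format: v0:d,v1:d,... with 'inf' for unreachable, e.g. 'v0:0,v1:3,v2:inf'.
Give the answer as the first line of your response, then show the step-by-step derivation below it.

v0:inf,v1:inf,v2:inf,v3:14,v4:inf,v5:0,v6:5

step 1: dist = v0:inf,v1:inf,v2:inf,v3:inf,v4:inf,v5:0,v6:5
step 2: dist = v0:inf,v1:inf,v2:inf,v3:14,v4:inf,v5:0,v6:5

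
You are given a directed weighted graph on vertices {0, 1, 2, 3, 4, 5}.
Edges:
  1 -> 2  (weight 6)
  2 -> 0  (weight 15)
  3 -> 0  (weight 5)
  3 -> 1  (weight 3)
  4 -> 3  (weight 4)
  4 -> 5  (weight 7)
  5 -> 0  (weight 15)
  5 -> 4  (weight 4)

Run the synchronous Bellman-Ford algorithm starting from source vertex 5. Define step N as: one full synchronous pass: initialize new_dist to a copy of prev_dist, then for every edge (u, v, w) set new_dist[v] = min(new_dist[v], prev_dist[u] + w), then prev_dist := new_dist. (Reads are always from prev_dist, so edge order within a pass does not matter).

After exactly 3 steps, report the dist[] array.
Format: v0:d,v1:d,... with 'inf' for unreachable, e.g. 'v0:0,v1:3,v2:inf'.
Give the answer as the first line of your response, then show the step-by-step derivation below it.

v0:13,v1:11,v2:inf,v3:8,v4:4,v5:0

step 1: dist = v0:15,v1:inf,v2:inf,v3:inf,v4:4,v5:0
step 2: dist = v0:15,v1:inf,v2:inf,v3:8,v4:4,v5:0
step 3: dist = v0:13,v1:11,v2:inf,v3:8,v4:4,v5:0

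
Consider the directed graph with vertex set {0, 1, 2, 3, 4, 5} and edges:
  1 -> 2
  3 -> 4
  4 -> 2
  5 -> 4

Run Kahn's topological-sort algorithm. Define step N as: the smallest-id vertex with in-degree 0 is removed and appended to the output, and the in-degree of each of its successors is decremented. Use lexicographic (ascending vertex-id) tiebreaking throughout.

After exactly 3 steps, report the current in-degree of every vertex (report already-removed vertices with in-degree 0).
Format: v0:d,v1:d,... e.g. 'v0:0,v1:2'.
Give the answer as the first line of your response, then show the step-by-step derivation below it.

v0:0,v1:0,v2:1,v3:0,v4:1,v5:0

step 1: output 0; order=[0]; indeg=(0,0,2,0,2,0)
step 2: output 1; order=[0,1]; indeg=(0,0,1,0,2,0)
step 3: output 3; order=[0,1,3]; indeg=(0,0,1,0,1,0)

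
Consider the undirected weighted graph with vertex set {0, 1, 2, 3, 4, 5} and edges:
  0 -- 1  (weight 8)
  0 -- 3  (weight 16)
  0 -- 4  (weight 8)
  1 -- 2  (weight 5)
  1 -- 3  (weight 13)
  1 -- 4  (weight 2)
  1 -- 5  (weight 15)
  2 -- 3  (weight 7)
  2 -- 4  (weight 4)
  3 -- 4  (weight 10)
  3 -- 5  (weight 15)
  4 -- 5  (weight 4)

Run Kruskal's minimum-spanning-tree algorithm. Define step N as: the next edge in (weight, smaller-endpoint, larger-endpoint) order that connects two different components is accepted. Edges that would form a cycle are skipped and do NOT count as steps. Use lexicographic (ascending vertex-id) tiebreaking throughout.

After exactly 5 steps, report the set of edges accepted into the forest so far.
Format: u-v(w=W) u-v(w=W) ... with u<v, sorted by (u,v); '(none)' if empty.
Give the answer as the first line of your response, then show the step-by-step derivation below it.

0-1(w=8) 1-4(w=2) 2-3(w=7) 2-4(w=4) 4-5(w=4)

step 1: add edge 1-4 (w=2); MST = {1-4(w=2)}
step 2: add edge 2-4 (w=4); MST = {1-4(w=2) 2-4(w=4)}
step 3: add edge 4-5 (w=4); MST = {1-4(w=2) 2-4(w=4) 4-5(w=4)}
step 4: add edge 2-3 (w=7); MST = {1-4(w=2) 2-3(w=7) 2-4(w=4) 4-5(w=4)}
step 5: add edge 0-1 (w=8); MST = {0-1(w=8) 1-4(w=2) 2-3(w=7) 2-4(w=4) 4-5(w=4)}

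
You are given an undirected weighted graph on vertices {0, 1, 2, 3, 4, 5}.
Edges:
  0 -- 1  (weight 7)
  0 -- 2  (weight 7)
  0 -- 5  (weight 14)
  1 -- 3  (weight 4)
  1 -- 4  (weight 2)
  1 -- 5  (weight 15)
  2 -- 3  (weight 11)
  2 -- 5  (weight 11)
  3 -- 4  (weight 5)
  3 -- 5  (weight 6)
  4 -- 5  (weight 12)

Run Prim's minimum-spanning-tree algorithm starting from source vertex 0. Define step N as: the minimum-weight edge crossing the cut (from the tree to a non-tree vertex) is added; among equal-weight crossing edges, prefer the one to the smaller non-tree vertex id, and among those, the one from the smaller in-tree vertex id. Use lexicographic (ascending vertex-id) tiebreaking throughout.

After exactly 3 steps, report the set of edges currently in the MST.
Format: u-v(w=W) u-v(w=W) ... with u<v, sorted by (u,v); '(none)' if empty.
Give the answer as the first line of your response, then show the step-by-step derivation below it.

0-1(w=7) 1-3(w=4) 1-4(w=2)

step 1: add edge 0-1 (w=7); MST = {0-1(w=7)}
step 2: add edge 1-4 (w=2); MST = {0-1(w=7) 1-4(w=2)}
step 3: add edge 1-3 (w=4); MST = {0-1(w=7) 1-3(w=4) 1-4(w=2)}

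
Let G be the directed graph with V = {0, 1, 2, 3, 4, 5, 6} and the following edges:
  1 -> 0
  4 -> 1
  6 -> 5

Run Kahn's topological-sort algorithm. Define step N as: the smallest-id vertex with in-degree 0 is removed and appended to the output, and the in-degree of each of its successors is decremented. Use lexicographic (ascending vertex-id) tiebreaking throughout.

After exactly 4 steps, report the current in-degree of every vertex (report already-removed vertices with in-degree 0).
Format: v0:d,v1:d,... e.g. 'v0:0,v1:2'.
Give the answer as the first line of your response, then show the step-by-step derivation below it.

v0:0,v1:0,v2:0,v3:0,v4:0,v5:1,v6:0

step 1: output 2; order=[2]; indeg=(1,1,0,0,0,1,0)
step 2: output 3; order=[2,3]; indeg=(1,1,0,0,0,1,0)
step 3: output 4; order=[2,3,4]; indeg=(1,0,0,0,0,1,0)
step 4: output 1; order=[2,3,4,1]; indeg=(0,0,0,0,0,1,0)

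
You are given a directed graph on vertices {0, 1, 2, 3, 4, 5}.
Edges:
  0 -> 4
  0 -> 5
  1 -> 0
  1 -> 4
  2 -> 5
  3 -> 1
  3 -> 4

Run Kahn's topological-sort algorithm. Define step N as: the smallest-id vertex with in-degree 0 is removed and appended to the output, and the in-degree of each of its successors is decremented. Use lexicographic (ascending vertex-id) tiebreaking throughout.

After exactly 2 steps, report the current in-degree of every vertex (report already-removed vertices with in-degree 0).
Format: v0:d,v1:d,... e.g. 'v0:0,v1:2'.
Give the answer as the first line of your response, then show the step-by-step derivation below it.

v0:1,v1:0,v2:0,v3:0,v4:2,v5:1

step 1: output 2; order=[2]; indeg=(1,1,0,0,3,1)
step 2: output 3; order=[2,3]; indeg=(1,0,0,0,2,1)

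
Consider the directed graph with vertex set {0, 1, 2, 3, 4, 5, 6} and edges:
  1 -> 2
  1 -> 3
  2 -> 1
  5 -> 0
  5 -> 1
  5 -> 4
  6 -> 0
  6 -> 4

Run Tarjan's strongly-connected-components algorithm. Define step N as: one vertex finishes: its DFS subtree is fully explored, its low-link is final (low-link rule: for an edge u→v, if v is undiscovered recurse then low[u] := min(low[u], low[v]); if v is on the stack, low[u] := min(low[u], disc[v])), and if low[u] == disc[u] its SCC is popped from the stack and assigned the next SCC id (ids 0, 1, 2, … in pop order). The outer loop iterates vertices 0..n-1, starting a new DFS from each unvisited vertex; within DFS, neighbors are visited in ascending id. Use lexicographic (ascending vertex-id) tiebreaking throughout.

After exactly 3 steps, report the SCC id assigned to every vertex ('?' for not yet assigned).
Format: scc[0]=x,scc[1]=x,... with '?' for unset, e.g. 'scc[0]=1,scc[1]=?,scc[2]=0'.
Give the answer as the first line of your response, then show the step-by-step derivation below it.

scc[0]=0,scc[1]=?,scc[2]=?,scc[3]=1,scc[4]=?,scc[5]=?,scc[6]=?

step 1: low=(low[0]=0,low[1]=?,low[2]=?,low[3]=?,low[4]=?,low[5]=?,low[6]=?); scc=(scc[0]=0,scc[1]=?,scc[2]=?,scc[3]=?,scc[4]=?,scc[5]=?,scc[6]=?)
step 2: low=(low[0]=0,low[1]=1,low[2]=1,low[3]=?,low[4]=?,low[5]=?,low[6]=?); scc=(scc[0]=0,scc[1]=?,scc[2]=?,scc[3]=?,scc[4]=?,scc[5]=?,scc[6]=?)
step 3: low=(low[0]=0,low[1]=1,low[2]=1,low[3]=3,low[4]=?,low[5]=?,low[6]=?); scc=(scc[0]=0,scc[1]=?,scc[2]=?,scc[3]=1,scc[4]=?,scc[5]=?,scc[6]=?)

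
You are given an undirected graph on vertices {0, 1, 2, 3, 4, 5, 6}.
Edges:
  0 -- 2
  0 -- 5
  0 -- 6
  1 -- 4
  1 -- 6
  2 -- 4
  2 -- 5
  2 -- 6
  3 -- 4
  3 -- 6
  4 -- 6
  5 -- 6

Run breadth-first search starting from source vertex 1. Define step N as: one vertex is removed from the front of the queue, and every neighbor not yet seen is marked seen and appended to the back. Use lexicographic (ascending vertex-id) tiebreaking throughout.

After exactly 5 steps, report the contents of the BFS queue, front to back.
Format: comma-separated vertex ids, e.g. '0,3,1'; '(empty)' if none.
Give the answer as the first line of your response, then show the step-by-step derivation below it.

0,5

step 1: dequeue 1; queue=[4,6]; order=1
step 2: dequeue 4; queue=[6,2,3]; order=1,4
step 3: dequeue 6; queue=[2,3,0,5]; order=1,4,6
step 4: dequeue 2; queue=[3,0,5]; order=1,4,6,2
step 5: dequeue 3; queue=[0,5]; order=1,4,6,2,3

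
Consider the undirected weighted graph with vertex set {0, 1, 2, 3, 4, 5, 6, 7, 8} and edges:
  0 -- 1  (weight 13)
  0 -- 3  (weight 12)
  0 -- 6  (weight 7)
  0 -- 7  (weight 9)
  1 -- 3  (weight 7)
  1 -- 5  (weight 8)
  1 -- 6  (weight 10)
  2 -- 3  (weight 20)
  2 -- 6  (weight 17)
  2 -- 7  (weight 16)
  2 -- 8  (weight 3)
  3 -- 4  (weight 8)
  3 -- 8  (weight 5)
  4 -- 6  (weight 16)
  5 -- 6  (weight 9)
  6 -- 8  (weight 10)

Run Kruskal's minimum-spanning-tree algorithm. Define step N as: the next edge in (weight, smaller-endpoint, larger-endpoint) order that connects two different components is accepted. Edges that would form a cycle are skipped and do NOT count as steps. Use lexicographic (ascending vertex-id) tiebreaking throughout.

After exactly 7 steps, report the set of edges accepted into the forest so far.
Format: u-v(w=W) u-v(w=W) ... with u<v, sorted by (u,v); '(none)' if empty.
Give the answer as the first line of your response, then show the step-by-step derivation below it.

0-6(w=7) 0-7(w=9) 1-3(w=7) 1-5(w=8) 2-8(w=3) 3-4(w=8) 3-8(w=5)

step 1: add edge 2-8 (w=3); MST = {2-8(w=3)}
step 2: add edge 3-8 (w=5); MST = {2-8(w=3) 3-8(w=5)}
step 3: add edge 0-6 (w=7); MST = {0-6(w=7) 2-8(w=3) 3-8(w=5)}
step 4: add edge 1-3 (w=7); MST = {0-6(w=7) 1-3(w=7) 2-8(w=3) 3-8(w=5)}
step 5: add edge 1-5 (w=8); MST = {0-6(w=7) 1-3(w=7) 1-5(w=8) 2-8(w=3) 3-8(w=5)}
step 6: add edge 3-4 (w=8); MST = {0-6(w=7) 1-3(w=7) 1-5(w=8) 2-8(w=3) 3-4(w=8) 3-8(w=5)}
step 7: add edge 0-7 (w=9); MST = {0-6(w=7) 0-7(w=9) 1-3(w=7) 1-5(w=8) 2-8(w=3) 3-4(w=8) 3-8(w=5)}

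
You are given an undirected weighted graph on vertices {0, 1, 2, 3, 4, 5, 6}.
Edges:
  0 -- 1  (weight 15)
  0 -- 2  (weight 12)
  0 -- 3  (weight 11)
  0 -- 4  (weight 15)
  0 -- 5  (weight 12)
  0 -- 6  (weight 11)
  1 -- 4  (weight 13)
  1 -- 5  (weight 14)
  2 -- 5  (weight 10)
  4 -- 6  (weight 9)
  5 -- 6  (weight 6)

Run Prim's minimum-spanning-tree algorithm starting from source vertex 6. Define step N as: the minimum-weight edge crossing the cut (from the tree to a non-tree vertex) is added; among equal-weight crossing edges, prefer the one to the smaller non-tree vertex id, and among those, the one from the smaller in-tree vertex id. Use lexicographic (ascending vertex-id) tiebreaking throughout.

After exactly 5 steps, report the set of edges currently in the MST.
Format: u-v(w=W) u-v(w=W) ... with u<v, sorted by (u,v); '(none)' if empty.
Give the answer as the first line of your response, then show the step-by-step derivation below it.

0-3(w=11) 0-6(w=11) 2-5(w=10) 4-6(w=9) 5-6(w=6)

step 1: add edge 5-6 (w=6); MST = {5-6(w=6)}
step 2: add edge 4-6 (w=9); MST = {4-6(w=9) 5-6(w=6)}
step 3: add edge 2-5 (w=10); MST = {2-5(w=10) 4-6(w=9) 5-6(w=6)}
step 4: add edge 0-6 (w=11); MST = {0-6(w=11) 2-5(w=10) 4-6(w=9) 5-6(w=6)}
step 5: add edge 0-3 (w=11); MST = {0-3(w=11) 0-6(w=11) 2-5(w=10) 4-6(w=9) 5-6(w=6)}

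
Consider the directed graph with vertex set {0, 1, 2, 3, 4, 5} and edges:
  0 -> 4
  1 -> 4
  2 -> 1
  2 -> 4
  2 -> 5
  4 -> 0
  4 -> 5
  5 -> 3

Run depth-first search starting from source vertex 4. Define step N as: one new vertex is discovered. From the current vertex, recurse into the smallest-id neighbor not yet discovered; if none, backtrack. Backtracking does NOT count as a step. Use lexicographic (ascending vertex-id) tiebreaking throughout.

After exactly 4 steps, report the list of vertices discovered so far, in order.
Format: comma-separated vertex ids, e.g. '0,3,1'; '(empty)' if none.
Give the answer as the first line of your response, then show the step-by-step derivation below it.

4,0,5,3

step 1: discover 4; path=4; order=4
step 2: discover 0; path=4>0; order=4,0
step 3: discover 5; path=4>5; order=4,0,5
step 4: discover 3; path=4>5>3; order=4,0,5,3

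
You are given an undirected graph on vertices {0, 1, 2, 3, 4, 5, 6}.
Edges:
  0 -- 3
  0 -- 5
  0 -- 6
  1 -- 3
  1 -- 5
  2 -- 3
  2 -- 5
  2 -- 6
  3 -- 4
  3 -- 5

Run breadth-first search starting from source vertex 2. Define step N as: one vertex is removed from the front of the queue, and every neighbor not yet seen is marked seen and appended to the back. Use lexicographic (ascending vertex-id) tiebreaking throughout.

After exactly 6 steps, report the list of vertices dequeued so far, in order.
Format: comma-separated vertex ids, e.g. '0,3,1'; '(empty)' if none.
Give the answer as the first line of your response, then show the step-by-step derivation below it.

2,3,5,6,0,1

step 1: dequeue 2; queue=[3,5,6]; order=2
step 2: dequeue 3; queue=[5,6,0,1,4]; order=2,3
step 3: dequeue 5; queue=[6,0,1,4]; order=2,3,5
step 4: dequeue 6; queue=[0,1,4]; order=2,3,5,6
step 5: dequeue 0; queue=[1,4]; order=2,3,5,6,0
step 6: dequeue 1; queue=[4]; order=2,3,5,6,0,1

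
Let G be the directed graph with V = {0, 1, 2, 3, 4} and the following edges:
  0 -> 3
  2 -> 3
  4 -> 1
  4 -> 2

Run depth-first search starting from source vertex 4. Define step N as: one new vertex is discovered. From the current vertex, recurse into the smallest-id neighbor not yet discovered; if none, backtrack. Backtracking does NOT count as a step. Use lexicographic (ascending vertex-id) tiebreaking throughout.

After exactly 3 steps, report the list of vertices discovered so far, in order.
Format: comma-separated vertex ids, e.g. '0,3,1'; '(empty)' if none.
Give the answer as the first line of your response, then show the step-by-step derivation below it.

4,1,2

step 1: discover 4; path=4; order=4
step 2: discover 1; path=4>1; order=4,1
step 3: discover 2; path=4>2; order=4,1,2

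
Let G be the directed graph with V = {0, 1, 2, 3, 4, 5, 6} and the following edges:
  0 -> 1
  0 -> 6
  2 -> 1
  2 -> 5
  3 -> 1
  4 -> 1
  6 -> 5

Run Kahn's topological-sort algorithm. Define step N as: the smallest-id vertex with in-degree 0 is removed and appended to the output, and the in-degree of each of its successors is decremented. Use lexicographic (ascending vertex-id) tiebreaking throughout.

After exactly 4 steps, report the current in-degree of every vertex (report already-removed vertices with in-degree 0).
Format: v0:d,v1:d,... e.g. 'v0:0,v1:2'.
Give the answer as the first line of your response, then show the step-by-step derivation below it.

v0:0,v1:0,v2:0,v3:0,v4:0,v5:1,v6:0

step 1: output 0; order=[0]; indeg=(0,3,0,0,0,2,0)
step 2: output 2; order=[0,2]; indeg=(0,2,0,0,0,1,0)
step 3: output 3; order=[0,2,3]; indeg=(0,1,0,0,0,1,0)
step 4: output 4; order=[0,2,3,4]; indeg=(0,0,0,0,0,1,0)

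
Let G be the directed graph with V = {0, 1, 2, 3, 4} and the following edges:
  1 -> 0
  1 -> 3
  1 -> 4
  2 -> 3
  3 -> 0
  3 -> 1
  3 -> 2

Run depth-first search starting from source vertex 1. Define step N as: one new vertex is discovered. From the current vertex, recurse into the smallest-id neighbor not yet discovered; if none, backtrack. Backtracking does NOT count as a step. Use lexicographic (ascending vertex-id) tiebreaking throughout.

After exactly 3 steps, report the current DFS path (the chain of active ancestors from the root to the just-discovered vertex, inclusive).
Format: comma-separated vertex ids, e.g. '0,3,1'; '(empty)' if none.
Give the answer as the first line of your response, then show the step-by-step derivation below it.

1,3

step 1: discover 1; path=1; order=1
step 2: discover 0; path=1>0; order=1,0
step 3: discover 3; path=1>3; order=1,0,3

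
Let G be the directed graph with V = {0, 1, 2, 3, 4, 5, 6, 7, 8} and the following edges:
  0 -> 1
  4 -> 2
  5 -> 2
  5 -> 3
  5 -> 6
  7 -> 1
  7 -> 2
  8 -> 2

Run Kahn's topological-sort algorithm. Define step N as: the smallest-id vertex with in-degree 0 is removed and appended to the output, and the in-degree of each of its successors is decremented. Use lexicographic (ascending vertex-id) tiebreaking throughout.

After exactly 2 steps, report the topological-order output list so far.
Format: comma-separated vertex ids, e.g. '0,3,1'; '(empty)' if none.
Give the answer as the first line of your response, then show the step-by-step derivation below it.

0,4

step 1: output 0; order=[0]; indeg=(0,1,4,1,0,0,1,0,0)
step 2: output 4; order=[0,4]; indeg=(0,1,3,1,0,0,1,0,0)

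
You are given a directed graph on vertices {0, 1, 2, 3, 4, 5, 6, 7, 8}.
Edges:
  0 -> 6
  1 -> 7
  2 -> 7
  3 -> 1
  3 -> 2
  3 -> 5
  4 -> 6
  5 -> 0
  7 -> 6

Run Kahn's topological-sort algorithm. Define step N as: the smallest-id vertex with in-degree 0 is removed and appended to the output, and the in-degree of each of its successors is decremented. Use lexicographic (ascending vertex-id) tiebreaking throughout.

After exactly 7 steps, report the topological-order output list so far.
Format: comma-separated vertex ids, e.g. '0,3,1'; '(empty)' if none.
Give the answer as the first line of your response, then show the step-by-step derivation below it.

3,1,2,4,5,0,7

step 1: output 3; order=[3]; indeg=(1,0,0,0,0,0,3,2,0)
step 2: output 1; order=[3,1]; indeg=(1,0,0,0,0,0,3,1,0)
step 3: output 2; order=[3,1,2]; indeg=(1,0,0,0,0,0,3,0,0)
step 4: output 4; order=[3,1,2,4]; indeg=(1,0,0,0,0,0,2,0,0)
step 5: output 5; order=[3,1,2,4,5]; indeg=(0,0,0,0,0,0,2,0,0)
step 6: output 0; order=[3,1,2,4,5,0]; indeg=(0,0,0,0,0,0,1,0,0)
step 7: output 7; order=[3,1,2,4,5,0,7]; indeg=(0,0,0,0,0,0,0,0,0)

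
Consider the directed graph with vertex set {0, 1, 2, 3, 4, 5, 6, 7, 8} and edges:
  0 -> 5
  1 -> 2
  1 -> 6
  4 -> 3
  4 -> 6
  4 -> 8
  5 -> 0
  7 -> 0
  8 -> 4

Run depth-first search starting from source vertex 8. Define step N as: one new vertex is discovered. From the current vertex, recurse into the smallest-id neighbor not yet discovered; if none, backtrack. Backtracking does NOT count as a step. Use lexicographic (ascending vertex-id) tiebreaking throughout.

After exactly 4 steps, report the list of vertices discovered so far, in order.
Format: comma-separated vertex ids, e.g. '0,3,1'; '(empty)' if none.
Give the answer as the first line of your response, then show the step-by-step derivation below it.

8,4,3,6

step 1: discover 8; path=8; order=8
step 2: discover 4; path=8>4; order=8,4
step 3: discover 3; path=8>4>3; order=8,4,3
step 4: discover 6; path=8>4>6; order=8,4,3,6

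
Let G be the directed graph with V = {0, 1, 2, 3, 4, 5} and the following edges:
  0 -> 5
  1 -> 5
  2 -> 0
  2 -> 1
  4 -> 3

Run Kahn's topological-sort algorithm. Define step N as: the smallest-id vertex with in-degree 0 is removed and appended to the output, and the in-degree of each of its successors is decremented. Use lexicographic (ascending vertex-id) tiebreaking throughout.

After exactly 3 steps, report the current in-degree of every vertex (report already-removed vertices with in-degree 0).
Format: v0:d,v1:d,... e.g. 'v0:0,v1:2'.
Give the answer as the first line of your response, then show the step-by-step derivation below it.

v0:0,v1:0,v2:0,v3:1,v4:0,v5:0

step 1: output 2; order=[2]; indeg=(0,0,0,1,0,2)
step 2: output 0; order=[2,0]; indeg=(0,0,0,1,0,1)
step 3: output 1; order=[2,0,1]; indeg=(0,0,0,1,0,0)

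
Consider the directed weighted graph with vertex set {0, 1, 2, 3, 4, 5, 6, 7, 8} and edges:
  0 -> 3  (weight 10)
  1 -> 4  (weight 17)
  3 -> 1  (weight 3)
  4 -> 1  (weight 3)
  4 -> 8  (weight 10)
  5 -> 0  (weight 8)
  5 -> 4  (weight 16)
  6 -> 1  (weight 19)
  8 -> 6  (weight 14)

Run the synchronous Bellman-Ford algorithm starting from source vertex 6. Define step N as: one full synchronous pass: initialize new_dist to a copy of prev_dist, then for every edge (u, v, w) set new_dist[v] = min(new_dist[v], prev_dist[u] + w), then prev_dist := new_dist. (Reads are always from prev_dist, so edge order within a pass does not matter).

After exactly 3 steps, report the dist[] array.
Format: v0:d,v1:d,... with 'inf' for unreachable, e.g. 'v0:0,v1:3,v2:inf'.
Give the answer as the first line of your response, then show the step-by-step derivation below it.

v0:inf,v1:19,v2:inf,v3:inf,v4:36,v5:inf,v6:0,v7:inf,v8:46

step 1: dist = v0:inf,v1:19,v2:inf,v3:inf,v4:inf,v5:inf,v6:0,v7:inf,v8:inf
step 2: dist = v0:inf,v1:19,v2:inf,v3:inf,v4:36,v5:inf,v6:0,v7:inf,v8:inf
step 3: dist = v0:inf,v1:19,v2:inf,v3:inf,v4:36,v5:inf,v6:0,v7:inf,v8:46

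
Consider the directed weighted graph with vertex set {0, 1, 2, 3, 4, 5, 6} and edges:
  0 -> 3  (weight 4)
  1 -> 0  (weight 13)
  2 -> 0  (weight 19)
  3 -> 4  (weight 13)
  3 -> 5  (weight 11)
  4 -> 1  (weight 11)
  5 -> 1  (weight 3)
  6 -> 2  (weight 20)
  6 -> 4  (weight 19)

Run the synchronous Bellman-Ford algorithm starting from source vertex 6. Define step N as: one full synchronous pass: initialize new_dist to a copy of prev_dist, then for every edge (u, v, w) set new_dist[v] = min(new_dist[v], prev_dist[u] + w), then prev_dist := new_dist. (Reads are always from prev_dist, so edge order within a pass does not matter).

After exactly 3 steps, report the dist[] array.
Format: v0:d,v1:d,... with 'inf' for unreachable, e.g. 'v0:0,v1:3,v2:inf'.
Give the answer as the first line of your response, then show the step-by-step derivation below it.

v0:39,v1:30,v2:20,v3:43,v4:19,v5:inf,v6:0

step 1: dist = v0:inf,v1:inf,v2:20,v3:inf,v4:19,v5:inf,v6:0
step 2: dist = v0:39,v1:30,v2:20,v3:inf,v4:19,v5:inf,v6:0
step 3: dist = v0:39,v1:30,v2:20,v3:43,v4:19,v5:inf,v6:0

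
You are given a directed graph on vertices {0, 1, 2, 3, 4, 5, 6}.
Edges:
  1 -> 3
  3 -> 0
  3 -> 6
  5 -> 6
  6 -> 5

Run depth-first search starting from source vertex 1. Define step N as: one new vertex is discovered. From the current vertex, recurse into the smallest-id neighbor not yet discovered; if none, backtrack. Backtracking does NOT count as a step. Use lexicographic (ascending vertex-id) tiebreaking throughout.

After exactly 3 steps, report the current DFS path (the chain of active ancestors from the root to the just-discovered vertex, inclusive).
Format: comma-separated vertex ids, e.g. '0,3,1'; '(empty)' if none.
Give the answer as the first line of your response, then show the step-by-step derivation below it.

1,3,0

step 1: discover 1; path=1; order=1
step 2: discover 3; path=1>3; order=1,3
step 3: discover 0; path=1>3>0; order=1,3,0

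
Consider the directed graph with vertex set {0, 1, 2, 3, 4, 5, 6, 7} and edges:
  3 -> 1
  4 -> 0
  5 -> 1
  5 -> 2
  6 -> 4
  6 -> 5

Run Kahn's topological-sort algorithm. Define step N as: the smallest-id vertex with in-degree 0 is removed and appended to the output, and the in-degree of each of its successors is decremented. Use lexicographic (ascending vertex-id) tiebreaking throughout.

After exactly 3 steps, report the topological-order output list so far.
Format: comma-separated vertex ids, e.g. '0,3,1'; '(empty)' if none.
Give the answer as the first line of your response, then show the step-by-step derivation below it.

3,6,4

step 1: output 3; order=[3]; indeg=(1,1,1,0,1,1,0,0)
step 2: output 6; order=[3,6]; indeg=(1,1,1,0,0,0,0,0)
step 3: output 4; order=[3,6,4]; indeg=(0,1,1,0,0,0,0,0)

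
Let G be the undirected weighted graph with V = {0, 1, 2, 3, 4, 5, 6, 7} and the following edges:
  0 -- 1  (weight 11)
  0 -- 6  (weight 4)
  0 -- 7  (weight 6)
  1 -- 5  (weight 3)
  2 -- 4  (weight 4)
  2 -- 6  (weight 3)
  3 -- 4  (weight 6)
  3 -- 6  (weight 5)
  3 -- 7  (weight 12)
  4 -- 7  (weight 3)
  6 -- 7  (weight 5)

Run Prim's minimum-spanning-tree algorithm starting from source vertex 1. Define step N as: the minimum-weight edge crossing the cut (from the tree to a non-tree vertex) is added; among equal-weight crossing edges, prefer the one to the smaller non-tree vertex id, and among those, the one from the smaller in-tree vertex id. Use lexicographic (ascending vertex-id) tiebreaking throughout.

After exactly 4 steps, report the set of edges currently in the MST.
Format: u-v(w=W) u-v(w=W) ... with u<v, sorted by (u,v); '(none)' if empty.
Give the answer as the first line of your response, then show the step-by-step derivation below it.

0-1(w=11) 0-6(w=4) 1-5(w=3) 2-6(w=3)

step 1: add edge 1-5 (w=3); MST = {1-5(w=3)}
step 2: add edge 0-1 (w=11); MST = {0-1(w=11) 1-5(w=3)}
step 3: add edge 0-6 (w=4); MST = {0-1(w=11) 0-6(w=4) 1-5(w=3)}
step 4: add edge 2-6 (w=3); MST = {0-1(w=11) 0-6(w=4) 1-5(w=3) 2-6(w=3)}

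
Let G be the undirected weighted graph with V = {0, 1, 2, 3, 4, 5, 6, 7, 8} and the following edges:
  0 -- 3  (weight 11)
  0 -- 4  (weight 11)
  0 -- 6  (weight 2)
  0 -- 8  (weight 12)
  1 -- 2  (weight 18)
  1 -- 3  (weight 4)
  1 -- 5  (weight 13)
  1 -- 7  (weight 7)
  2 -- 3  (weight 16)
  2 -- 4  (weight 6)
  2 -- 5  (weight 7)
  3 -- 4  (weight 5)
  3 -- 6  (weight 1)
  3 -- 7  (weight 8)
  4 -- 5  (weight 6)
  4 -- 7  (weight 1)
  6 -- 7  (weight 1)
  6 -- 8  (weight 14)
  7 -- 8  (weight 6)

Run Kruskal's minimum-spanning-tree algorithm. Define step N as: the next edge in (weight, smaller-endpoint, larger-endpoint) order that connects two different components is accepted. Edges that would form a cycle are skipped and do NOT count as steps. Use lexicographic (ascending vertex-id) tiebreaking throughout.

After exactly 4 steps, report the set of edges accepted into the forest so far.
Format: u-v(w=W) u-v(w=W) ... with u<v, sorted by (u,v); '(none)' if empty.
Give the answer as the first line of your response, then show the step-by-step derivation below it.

0-6(w=2) 3-6(w=1) 4-7(w=1) 6-7(w=1)

step 1: add edge 3-6 (w=1); MST = {3-6(w=1)}
step 2: add edge 4-7 (w=1); MST = {3-6(w=1) 4-7(w=1)}
step 3: add edge 6-7 (w=1); MST = {3-6(w=1) 4-7(w=1) 6-7(w=1)}
step 4: add edge 0-6 (w=2); MST = {0-6(w=2) 3-6(w=1) 4-7(w=1) 6-7(w=1)}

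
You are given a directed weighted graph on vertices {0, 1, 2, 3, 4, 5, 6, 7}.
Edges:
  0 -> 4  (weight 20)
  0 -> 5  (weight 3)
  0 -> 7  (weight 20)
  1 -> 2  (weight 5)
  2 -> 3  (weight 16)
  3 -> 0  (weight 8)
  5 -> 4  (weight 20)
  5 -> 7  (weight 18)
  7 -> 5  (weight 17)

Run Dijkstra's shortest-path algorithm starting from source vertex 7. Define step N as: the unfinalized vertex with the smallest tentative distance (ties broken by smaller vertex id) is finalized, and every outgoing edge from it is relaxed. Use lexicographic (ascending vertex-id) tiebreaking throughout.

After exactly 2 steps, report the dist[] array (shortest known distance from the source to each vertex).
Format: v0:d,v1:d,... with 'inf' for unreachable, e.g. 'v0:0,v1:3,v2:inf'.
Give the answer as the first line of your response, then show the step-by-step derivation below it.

v0:inf,v1:inf,v2:inf,v3:inf,v4:37,v5:17,v6:inf,v7:0

step 1: dist = v0:inf,v1:inf,v2:inf,v3:inf,v4:inf,v5:17,v6:inf,v7:0
step 2: dist = v0:inf,v1:inf,v2:inf,v3:inf,v4:37,v5:17,v6:inf,v7:0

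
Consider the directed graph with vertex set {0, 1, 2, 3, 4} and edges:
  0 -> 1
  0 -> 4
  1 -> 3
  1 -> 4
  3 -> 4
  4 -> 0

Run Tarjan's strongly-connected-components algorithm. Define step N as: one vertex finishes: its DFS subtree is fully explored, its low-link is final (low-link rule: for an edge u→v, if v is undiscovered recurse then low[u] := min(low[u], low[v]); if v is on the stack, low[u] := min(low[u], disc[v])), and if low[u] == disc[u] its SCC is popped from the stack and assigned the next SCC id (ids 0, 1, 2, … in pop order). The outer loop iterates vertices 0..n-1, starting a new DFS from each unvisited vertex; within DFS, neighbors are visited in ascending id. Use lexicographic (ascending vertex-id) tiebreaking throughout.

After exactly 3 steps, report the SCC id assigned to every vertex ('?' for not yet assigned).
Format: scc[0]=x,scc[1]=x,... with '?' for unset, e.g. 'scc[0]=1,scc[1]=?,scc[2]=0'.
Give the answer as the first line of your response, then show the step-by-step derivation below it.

scc[0]=?,scc[1]=?,scc[2]=?,scc[3]=?,scc[4]=?

step 1: low=(low[0]=0,low[1]=1,low[2]=?,low[3]=2,low[4]=0); scc=(scc[0]=?,scc[1]=?,scc[2]=?,scc[3]=?,scc[4]=?)
step 2: low=(low[0]=0,low[1]=1,low[2]=?,low[3]=0,low[4]=0); scc=(scc[0]=?,scc[1]=?,scc[2]=?,scc[3]=?,scc[4]=?)
step 3: low=(low[0]=0,low[1]=0,low[2]=?,low[3]=0,low[4]=0); scc=(scc[0]=?,scc[1]=?,scc[2]=?,scc[3]=?,scc[4]=?)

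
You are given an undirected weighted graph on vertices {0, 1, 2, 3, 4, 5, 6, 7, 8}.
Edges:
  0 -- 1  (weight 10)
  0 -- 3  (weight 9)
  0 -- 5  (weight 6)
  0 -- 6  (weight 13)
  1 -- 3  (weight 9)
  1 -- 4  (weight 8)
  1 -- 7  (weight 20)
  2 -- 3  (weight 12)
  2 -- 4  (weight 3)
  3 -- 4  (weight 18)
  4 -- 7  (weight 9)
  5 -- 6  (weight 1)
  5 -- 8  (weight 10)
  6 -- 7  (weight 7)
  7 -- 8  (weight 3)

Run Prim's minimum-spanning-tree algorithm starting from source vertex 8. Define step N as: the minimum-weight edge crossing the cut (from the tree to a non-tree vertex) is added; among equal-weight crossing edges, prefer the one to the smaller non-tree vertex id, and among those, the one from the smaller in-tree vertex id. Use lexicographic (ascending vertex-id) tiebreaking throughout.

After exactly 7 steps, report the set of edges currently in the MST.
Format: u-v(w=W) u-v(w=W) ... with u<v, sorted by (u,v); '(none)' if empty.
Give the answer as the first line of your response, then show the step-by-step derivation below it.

0-3(w=9) 0-5(w=6) 1-3(w=9) 1-4(w=8) 5-6(w=1) 6-7(w=7) 7-8(w=3)

step 1: add edge 7-8 (w=3); MST = {7-8(w=3)}
step 2: add edge 6-7 (w=7); MST = {6-7(w=7) 7-8(w=3)}
step 3: add edge 5-6 (w=1); MST = {5-6(w=1) 6-7(w=7) 7-8(w=3)}
step 4: add edge 0-5 (w=6); MST = {0-5(w=6) 5-6(w=1) 6-7(w=7) 7-8(w=3)}
step 5: add edge 0-3 (w=9); MST = {0-3(w=9) 0-5(w=6) 5-6(w=1) 6-7(w=7) 7-8(w=3)}
step 6: add edge 1-3 (w=9); MST = {0-3(w=9) 0-5(w=6) 1-3(w=9) 5-6(w=1) 6-7(w=7) 7-8(w=3)}
step 7: add edge 1-4 (w=8); MST = {0-3(w=9) 0-5(w=6) 1-3(w=9) 1-4(w=8) 5-6(w=1) 6-7(w=7) 7-8(w=3)}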